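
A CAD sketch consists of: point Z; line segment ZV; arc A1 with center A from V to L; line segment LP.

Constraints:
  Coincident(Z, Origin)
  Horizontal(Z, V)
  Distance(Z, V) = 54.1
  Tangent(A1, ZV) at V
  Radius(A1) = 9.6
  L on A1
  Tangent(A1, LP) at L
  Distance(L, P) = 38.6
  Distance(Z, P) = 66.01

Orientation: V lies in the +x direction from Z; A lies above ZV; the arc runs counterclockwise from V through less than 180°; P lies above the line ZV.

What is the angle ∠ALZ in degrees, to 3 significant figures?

14.6°

Z is at the origin; Z and V share the same y with |ZV| = 54.1 and V on the +x side, so V = (54.1, 0.00). Since A1 is tangent to ZV there, AV ⟂ ZV, so A = V + (0, 9.6) = (54.1, 9.60). Since AL ⟂ LP (tangency), |AP| = √(9.6² + 38.6²) = 39.8 regardless of where L sits on A1. So P lies on both circle(Z, 66.01) and circle(A, 39.8); the above-ZV intersection is P = (45.0, 48.3). L is the foot of the tangent from P: L = (62.6, 14.0).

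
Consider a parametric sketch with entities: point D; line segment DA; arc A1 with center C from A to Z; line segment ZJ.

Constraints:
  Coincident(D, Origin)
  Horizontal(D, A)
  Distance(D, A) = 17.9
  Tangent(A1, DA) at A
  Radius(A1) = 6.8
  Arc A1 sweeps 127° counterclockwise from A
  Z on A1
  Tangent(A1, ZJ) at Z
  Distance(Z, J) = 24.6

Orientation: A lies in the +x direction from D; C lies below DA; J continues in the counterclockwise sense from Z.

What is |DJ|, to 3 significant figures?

40.9

D is at the origin; DA is horizontal with |DA| = 17.9 and A on the +x side, so A = (17.9, 0.00). A1 meets DA tangentially, so CA is at right angles to DA, so C = A + (0, -6.8) = (17.9, -6.80). On A1, A sits at bearing 90° from C; a 127° counterclockwise sweep puts Z at bearing 217°, so Z = C + 6.8·(cos 217°, sin 217°) = (12.5, -10.9). A1 meets ZJ tangentially, so CZ is at right angles to ZJ, so ZJ runs along (−sin 217°, cos 217°); with |ZJ| = 24.6, J = (27.3, -30.5). Then |DJ| = |J − D| = 40.9.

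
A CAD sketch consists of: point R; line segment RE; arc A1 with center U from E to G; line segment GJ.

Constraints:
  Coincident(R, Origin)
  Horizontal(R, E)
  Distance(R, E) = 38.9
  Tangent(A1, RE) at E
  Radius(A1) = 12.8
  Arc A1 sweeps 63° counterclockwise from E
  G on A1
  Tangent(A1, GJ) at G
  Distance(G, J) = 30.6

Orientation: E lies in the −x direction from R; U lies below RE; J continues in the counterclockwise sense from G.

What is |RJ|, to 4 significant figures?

72.76

On A1, E sits at bearing 90° from U; a 63° counterclockwise sweep puts G at bearing 153°, so G = U + 12.8·(cos 153°, sin 153°) = (-50.30, -6.989). The tangent condition forces UG to be normal to GJ, so GJ runs along (−sin 153°, cos 153°); with |GJ| = 30.6, J = (-64.20, -34.25). Then |RJ| = |J − R| = 72.76.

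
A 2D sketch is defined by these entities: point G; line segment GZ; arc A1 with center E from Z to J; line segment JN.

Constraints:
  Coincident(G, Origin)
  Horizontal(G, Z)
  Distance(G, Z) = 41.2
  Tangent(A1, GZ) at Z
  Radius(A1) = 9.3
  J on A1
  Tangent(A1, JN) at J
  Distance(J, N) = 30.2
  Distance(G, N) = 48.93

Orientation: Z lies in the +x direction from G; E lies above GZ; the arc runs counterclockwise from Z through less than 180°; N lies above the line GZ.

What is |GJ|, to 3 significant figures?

50.8

G is at the origin; GZ is horizontal with |GZ| = 41.2 and Z on the +x side, so Z = (41.2, 0.00). Since A1 is tangent to GZ there, EZ ⟂ GZ, so E = Z + (0, 9.3) = (41.2, 9.30). Since EJ ⟂ JN (tangency), |EN| = √(9.3² + 30.2²) = 31.6 regardless of where J sits on A1. So N lies on both circle(G, 48.93) and circle(E, 31.6); the above-GZ intersection is N = (29.8, 38.8). J is the foot of the tangent from N: J = (48.5, 15.1).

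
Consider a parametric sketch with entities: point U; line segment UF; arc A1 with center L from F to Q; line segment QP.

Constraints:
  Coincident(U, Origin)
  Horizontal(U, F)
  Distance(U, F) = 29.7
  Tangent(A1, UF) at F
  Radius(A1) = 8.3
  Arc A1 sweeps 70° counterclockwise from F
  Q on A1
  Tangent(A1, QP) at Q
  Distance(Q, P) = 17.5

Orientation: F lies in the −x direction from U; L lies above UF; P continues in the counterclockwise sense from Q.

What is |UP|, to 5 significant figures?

27.077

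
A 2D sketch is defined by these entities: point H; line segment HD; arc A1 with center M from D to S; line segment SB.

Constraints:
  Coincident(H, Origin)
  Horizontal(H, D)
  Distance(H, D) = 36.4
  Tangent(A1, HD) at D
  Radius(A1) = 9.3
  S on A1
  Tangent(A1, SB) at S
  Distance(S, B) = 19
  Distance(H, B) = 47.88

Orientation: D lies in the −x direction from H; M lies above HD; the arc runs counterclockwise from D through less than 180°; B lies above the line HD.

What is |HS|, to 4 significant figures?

31.27

H is at the origin; HD is horizontal with |HD| = 36.4 and D on the −x side, so D = (-36.40, 0.000). Tangency of A1 to HD means the radius MD is perpendicular to HD, so M = D + (0, 9.3) = (-36.40, 9.300). Since MS ⟂ SB (tangency), |MB| = √(9.3² + 19.0²) = 21.15 regardless of where S sits on A1. So B lies on both circle(H, 47.88) and circle(M, 21.15); the above-HD intersection is B = (-36.95, 30.45). S is the foot of the tangent from B: S = (-28.16, 13.61).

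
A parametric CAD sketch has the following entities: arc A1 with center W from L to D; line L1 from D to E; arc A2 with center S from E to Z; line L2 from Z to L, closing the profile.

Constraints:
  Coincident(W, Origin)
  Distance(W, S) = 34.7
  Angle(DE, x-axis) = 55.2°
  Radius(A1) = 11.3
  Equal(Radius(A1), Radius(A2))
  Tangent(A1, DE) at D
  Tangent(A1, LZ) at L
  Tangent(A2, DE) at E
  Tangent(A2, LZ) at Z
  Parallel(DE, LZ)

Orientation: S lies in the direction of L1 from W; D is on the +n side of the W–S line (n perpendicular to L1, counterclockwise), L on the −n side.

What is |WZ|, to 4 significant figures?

36.49

The slot axis is L1's direction at 55.2°, so u = (cos 55.2°, sin 55.2°) = (0.5707, 0.8211) and n = (−sin 55.2°, cos 55.2°) = (-0.8211, 0.5707). W is at the origin and S lies 34.7 along u from W, so S = 34.7·u = (19.80, 28.49). Tangency of A1 to both parallel lines with radius 11.3 puts D and L at W ± 11.3·n: D = (-9.279, 6.449), L = (9.279, -6.449). Equal radii place E and Z the same way about S: E = S + 11.3·n = (10.52, 34.94), Z = S − 11.3·n = (29.08, 22.04). Then |WZ| = |Z − W| = 36.49.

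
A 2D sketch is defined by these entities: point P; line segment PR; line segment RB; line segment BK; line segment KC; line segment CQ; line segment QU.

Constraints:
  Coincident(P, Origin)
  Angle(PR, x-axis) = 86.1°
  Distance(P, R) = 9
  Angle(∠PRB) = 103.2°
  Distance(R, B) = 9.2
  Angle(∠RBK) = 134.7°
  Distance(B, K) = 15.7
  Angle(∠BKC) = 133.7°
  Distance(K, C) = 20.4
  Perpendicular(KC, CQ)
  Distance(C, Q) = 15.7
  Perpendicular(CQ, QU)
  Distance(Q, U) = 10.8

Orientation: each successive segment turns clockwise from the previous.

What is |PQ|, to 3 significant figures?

23.2

P is at the origin; PR runs at 86.1° with length 9.0, so R = (0.612, 8.98). ∠PRB = 103.2° gives RB at 9.30° from the x-axis; with |RB| = 9.2, B = (9.69, 10.5). ∠RBK = 134.7° gives BK at -36.0° from the x-axis; with |BK| = 15.7, K = (22.4, 1.24). ∠BKC = 133.7° gives KC at -82.3° from the x-axis; with |KC| = 20.4, C = (25.1, -19.0). KC is perpendicular to CQ, so CQ runs at -172°; with |CQ| = 15.7, Q = (9.57, -21.1). Then |PQ| = |Q − P| = 23.2.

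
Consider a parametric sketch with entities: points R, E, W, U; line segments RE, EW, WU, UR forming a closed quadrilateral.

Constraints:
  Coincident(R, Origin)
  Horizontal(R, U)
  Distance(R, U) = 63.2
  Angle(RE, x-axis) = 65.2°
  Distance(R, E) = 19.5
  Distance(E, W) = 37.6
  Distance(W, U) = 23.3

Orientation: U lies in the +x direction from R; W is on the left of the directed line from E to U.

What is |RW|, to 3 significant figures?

48.2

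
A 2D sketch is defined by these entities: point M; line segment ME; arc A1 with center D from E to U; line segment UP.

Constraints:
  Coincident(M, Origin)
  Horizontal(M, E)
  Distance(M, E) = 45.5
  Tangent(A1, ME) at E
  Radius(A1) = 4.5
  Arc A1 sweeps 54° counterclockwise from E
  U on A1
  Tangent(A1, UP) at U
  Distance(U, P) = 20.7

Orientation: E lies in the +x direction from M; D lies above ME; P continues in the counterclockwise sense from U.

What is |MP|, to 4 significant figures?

64.07

M is at the origin; M and E share the same y with |ME| = 45.5 and E on the +x side, so E = (45.50, 0.000). The tangent condition forces DE to be normal to ME, so D = E + (0, 4.5) = (45.50, 4.500). On A1, E sits at bearing -90° from D; a 54° counterclockwise sweep puts U at bearing -36°, so U = D + 4.5·(cos -36°, sin -36°) = (49.14, 1.855). A1 meets UP tangentially, so DU is at right angles to UP, so UP runs along (−sin -36°, cos -36°); with |UP| = 20.7, P = (61.31, 18.60). Then |MP| = |P − M| = 64.07.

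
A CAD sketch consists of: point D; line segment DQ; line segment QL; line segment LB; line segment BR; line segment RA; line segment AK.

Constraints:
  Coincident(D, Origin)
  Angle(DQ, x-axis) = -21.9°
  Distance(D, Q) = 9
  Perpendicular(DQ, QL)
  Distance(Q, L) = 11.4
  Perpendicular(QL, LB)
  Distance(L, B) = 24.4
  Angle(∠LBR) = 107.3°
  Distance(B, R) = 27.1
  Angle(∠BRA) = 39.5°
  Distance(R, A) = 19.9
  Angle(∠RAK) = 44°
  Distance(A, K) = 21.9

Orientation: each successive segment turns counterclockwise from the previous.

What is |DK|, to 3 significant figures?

28.3

∠BRA = 39.5° gives RA at 11.3° from the x-axis; with |RA| = 19.9, A = (-7.65, -0.780). ∠RAK = 44.0° gives AK at 147° from the x-axis; with |AK| = 21.9, K = (-26.1, 11.1). Then |DK| = |K − D| = 28.3.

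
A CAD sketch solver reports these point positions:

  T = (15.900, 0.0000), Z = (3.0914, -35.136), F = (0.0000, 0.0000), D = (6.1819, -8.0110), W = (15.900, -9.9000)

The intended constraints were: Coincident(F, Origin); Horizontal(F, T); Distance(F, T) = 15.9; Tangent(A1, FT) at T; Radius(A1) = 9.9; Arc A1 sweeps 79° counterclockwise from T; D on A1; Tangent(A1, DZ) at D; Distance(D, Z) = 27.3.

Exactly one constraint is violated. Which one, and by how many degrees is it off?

Tangent(A1, DZ) at D — off by 4.50°.

F = (0.00, 0.00) ✓; F.y = 0.00, T.y = 0.00 ✓; |FT| = 15.90 ✓; ∠(WT, TF) = 90.00° ✓; |WT| = 9.900 ✓; bearing(W→D) − bearing(W→T) = 79.00° ✓; |WD| = 9.900 ✓; ∠(WD, DZ) = 85.50° ✗; |DZ| = 27.30 ✓.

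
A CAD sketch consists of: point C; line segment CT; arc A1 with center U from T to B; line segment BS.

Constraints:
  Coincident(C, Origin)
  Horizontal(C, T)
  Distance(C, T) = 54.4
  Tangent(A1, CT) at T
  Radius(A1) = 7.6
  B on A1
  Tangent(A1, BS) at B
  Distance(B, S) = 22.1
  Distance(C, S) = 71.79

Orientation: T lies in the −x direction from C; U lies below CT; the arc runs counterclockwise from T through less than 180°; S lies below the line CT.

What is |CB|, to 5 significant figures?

62.152

Checks: |UB| = 7.600 ✓; ∠(UB, BS) = 90.00° ✓; |BS| = 22.10 ✓; |CS| = 71.79 ✓.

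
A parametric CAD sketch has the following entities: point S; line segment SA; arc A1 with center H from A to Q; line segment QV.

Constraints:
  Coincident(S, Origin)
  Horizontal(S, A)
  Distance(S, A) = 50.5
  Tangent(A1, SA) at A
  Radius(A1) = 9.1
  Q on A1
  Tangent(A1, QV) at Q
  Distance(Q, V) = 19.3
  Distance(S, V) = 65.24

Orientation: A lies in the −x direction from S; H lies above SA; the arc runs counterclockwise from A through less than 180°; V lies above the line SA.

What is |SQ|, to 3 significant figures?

47.1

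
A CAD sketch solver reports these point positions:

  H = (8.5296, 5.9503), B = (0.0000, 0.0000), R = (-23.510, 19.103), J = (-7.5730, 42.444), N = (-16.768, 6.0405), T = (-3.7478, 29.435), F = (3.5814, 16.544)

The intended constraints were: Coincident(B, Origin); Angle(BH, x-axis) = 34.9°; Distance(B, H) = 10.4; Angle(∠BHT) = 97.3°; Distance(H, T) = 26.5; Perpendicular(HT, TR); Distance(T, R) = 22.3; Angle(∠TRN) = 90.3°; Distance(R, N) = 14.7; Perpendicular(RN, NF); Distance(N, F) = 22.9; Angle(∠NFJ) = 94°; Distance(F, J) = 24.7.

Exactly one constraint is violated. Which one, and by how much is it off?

Distance(F, J) = 24.7 — off by 3.50.

B = (0.00, 0.00) ✓; BH at 34.90° ✓; |BH| = 10.40 ✓; ∠BHT = 97.30° ✓; |HT| = 26.50 ✓; ∠(HT, TR) = 90.00° ✓; |TR| = 22.30 ✓; ∠TRN = 90.30° ✓; |RN| = 14.70 ✓; ∠(RN, NF) = 90.00° ✓; |NF| = 22.90 ✓; ∠NFJ = 94.00° ✓; |FJ| = 28.20 ✗.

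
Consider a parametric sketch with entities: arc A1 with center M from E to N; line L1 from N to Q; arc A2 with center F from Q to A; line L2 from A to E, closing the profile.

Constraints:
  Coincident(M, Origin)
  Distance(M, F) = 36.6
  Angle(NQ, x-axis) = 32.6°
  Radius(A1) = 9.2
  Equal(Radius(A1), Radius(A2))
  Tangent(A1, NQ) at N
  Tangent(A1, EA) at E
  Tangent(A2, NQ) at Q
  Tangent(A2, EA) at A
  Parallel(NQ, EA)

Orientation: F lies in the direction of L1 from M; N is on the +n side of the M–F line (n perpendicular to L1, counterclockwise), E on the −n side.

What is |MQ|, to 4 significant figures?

37.74

The slot axis is L1's direction at 32.6°, so u = (cos 32.6°, sin 32.6°) = (0.8425, 0.5388) and n = (−sin 32.6°, cos 32.6°) = (-0.5388, 0.8425). M is at the origin and F lies 36.6 along u from M, so F = 36.6·u = (30.83, 19.72). Tangency of A1 to both parallel lines with radius 9.2 puts N and E at M ± 9.2·n: N = (-4.957, 7.751), E = (4.957, -7.751). Equal radii place Q and A the same way about F: Q = F + 9.2·n = (25.88, 27.47), A = F − 9.2·n = (35.79, 11.97). Then |MQ| = |Q − M| = 37.74.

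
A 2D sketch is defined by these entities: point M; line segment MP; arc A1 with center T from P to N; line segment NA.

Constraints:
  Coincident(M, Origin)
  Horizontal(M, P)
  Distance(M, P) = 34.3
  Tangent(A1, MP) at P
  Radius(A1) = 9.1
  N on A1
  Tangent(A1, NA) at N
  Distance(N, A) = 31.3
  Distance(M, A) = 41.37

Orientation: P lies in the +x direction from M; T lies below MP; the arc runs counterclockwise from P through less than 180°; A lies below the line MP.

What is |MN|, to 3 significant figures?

26.4

Checks: ∠(TP, PM) = 90.00° ✓; |TP| = 9.100 ✓; |TN| = 9.100 ✓; ∠(TN, NA) = 90.00° ✓; |NA| = 31.30 ✓; |MA| = 41.37 ✓.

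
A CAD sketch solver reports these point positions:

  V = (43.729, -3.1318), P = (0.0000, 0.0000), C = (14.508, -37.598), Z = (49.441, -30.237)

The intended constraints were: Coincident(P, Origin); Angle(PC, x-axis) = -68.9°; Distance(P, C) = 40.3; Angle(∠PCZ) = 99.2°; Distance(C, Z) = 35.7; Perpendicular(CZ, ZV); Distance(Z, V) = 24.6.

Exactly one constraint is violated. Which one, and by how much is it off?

Distance(Z, V) = 24.6 — off by 3.10.

P = (0.00, 0.00) ✓; PC at -68.90° ✓; |PC| = 40.30 ✓; ∠PCZ = 99.20° ✓; |CZ| = 35.70 ✓; ∠(CZ, ZV) = 90.00° ✓; |ZV| = 27.70 ✗.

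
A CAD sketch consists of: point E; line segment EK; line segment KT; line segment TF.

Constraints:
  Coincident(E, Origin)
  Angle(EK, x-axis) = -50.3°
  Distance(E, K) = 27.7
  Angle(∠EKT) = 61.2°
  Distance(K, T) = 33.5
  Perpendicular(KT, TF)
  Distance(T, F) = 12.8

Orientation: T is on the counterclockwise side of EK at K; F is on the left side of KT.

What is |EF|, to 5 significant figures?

23.192

E is at the origin; EK runs at -50.3° with length 27.7, so K = 27.7·(cos -50.3°, sin -50.3°) = (17.694, -21.312). ∠EKT = 61.2°, so KT runs at -50.3° + (180° − 61.2°) = 68.500° from the x-axis; with |KT| = 33.5, T = K + 33.5·(cos 68.500°, sin 68.500°) = (29.972, 9.8566). The perpendicularity gives TF at right angles to KT; with |TF| = 12.8 on the left of KT, F = T + 12.8·(-0.93042, 0.36650) = (18.062, 14.548). Then |EF| = |F − E| = 23.192.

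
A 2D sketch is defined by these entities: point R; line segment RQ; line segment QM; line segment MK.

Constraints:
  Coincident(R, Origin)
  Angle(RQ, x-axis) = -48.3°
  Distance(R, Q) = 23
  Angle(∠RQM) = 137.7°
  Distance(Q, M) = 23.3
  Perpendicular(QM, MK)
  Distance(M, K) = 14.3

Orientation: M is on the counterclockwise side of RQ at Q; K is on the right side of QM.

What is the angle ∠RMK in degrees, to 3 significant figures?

111°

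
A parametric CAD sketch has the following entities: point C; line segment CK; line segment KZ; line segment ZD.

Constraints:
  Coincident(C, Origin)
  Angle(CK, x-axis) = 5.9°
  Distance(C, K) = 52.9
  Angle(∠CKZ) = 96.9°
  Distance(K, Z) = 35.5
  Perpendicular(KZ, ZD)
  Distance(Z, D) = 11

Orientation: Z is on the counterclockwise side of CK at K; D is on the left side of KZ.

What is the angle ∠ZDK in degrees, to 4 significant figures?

72.78°

C is at the origin; CK runs at 5.9° with length 52.9, so K = 52.9·(cos 5.9°, sin 5.9°) = (52.62, 5.438). ∠CKZ = 96.9°, so KZ runs at 5.9° + (180° − 96.9°) = 89.00° from the x-axis; with |KZ| = 35.5, Z = K + 35.5·(cos 89.00°, sin 89.00°) = (53.24, 40.93). KZ ⟂ ZD; with |ZD| = 11.0 on the left of KZ, D = Z + 11.0·(-0.9998, 0.01745) = (42.24, 41.12). Then cos ∠ZDK = DZ·DK / (|DZ||DK|), giving 72.78°.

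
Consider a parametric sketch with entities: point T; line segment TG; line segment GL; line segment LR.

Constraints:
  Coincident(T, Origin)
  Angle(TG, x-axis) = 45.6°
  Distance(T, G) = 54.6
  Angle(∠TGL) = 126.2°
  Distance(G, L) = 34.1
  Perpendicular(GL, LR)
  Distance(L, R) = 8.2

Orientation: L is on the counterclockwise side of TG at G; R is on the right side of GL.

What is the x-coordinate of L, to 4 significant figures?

32.63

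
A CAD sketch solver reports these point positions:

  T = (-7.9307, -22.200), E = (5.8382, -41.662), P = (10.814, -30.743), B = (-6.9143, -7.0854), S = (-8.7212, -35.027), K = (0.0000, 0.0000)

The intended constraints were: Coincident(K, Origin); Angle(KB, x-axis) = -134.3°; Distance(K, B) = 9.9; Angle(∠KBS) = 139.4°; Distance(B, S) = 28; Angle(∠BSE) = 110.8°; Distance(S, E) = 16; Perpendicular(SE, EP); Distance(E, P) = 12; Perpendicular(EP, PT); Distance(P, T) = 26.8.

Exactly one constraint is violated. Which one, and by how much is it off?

Distance(P, T) = 26.8 — off by 6.20.

K = (0.00, 0.00) ✓; KB at -134.3° ✓; |KB| = 9.900 ✓; ∠KBS = 139.4° ✓; |BS| = 28.00 ✓; ∠BSE = 110.8° ✓; |SE| = 16.00 ✓; ∠(SE, EP) = 90.00° ✓; |EP| = 12.00 ✓; ∠(EP, PT) = 90.00° ✓; |PT| = 20.60 ✗.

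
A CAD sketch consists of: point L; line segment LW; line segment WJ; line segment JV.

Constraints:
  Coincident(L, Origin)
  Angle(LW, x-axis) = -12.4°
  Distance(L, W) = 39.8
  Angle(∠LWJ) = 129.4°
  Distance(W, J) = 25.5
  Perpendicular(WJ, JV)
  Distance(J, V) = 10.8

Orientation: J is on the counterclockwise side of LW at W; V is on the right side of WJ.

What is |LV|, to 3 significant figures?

65.6

∠LWJ = 129.4°, so WJ runs at -12.4° + (180° − 129.4°) = 38.2° from the x-axis; with |WJ| = 25.5, J = W + 25.5·(cos 38.2°, sin 38.2°) = (58.9, 7.22). The perpendicularity gives JV at right angles to WJ; with |JV| = 10.8 on the right of WJ, V = J + 10.8·(0.618, -0.786) = (65.6, -1.26). Then |LV| = |V − L| = 65.6.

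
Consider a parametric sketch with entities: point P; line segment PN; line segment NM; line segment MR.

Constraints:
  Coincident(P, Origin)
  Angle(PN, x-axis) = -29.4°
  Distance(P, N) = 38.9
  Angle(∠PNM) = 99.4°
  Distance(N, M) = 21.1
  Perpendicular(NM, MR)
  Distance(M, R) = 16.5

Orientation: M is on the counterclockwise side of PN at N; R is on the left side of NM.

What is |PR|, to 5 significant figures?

35.104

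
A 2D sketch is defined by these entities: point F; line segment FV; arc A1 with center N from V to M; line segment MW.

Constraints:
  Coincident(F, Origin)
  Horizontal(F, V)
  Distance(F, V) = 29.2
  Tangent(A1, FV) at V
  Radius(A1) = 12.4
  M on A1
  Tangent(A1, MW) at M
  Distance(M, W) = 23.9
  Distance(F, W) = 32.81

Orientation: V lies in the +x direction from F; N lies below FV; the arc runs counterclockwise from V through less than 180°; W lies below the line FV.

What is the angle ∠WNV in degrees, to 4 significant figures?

134.5°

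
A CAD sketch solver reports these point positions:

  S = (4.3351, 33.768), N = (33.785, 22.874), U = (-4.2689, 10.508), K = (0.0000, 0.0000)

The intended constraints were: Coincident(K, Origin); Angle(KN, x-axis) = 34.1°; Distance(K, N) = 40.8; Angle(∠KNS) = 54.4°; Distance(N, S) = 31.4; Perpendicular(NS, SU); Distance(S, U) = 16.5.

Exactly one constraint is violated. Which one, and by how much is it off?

Distance(S, U) = 16.5 — off by 8.30.

K = (0.00, 0.00) ✓; KN at 34.10° ✓; |KN| = 40.80 ✓; ∠KNS = 54.40° ✓; |NS| = 31.40 ✓; ∠(NS, SU) = 90.00° ✓; |SU| = 24.80 ✗.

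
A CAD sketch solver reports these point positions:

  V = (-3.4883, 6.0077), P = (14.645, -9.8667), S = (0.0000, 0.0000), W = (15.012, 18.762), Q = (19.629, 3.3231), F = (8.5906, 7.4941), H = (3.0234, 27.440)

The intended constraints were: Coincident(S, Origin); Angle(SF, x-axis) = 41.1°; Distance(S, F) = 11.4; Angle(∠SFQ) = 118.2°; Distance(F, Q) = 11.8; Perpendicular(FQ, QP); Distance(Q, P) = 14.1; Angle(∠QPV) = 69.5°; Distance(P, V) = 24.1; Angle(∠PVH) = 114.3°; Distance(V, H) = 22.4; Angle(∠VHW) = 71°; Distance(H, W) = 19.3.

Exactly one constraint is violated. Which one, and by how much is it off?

Distance(H, W) = 19.3 — off by 4.50.

S = (0.00, 0.00) ✓; SF at 41.10° ✓; |SF| = 11.40 ✓; ∠SFQ = 118.2° ✓; |FQ| = 11.80 ✓; ∠(FQ, QP) = 90.00° ✓; |QP| = 14.10 ✓; ∠QPV = 69.50° ✓; |PV| = 24.10 ✓; ∠PVH = 114.3° ✓; |VH| = 22.40 ✓; ∠VHW = 71.00° ✓; |HW| = 14.80 ✗.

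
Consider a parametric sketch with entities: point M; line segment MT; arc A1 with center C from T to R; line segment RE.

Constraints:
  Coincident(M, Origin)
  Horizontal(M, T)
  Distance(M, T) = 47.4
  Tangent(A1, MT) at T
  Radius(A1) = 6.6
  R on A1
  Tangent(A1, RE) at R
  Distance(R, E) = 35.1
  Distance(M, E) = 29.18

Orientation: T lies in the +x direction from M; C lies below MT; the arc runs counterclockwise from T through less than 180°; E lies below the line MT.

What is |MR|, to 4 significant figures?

43.17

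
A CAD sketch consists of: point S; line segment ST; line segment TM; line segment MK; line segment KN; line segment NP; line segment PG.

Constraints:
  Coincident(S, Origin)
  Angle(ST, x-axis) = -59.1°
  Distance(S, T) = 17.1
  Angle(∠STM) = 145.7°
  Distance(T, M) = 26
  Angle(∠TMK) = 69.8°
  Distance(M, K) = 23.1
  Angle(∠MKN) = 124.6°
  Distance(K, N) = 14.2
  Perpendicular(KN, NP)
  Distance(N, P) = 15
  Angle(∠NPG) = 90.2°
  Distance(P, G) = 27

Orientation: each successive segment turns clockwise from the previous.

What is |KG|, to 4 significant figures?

19.79

S is at the origin; ST runs at -59.1° with length 17.1, so T = (8.782, -14.67). ∠STM = 145.7° gives TM at -93.40° from the x-axis; with |TM| = 26.0, M = (7.240, -40.63). ∠TMK = 69.8° gives MK at 156.4° from the x-axis; with |MK| = 23.1, K = (-13.93, -31.38). ∠MKN = 124.6° gives KN at 101.0° from the x-axis; with |KN| = 14.2, N = (-16.64, -17.44). KN is perpendicular to NP, so NP runs at 11.00°; with |NP| = 15.0, P = (-1.913, -14.58). ∠NPG = 90.2° gives PG at -78.80° from the x-axis; with |PG| = 27.0, G = (3.331, -41.06). Then |KG| = |G − K| = 19.79.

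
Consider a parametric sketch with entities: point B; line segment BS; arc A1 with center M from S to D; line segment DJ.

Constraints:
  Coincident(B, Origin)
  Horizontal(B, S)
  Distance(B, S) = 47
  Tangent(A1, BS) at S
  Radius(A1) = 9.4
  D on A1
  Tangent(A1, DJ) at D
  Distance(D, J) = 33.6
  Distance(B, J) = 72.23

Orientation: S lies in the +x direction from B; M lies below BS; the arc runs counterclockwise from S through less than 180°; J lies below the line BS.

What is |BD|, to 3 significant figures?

42.0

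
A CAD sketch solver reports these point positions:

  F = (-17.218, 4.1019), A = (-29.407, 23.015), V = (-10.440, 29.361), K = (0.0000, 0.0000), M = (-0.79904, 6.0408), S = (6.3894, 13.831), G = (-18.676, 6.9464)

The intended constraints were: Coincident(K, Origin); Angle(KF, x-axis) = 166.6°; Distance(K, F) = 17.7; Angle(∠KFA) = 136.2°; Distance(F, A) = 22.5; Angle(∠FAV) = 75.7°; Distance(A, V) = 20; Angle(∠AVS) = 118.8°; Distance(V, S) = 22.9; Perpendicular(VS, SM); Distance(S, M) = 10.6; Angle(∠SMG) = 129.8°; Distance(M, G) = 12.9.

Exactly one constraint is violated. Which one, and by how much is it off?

Distance(M, G) = 12.9 — off by 5.00.

K = (0.00, 0.00) ✓; KF at 166.6° ✓; |KF| = 17.70 ✓; ∠KFA = 136.2° ✓; |FA| = 22.50 ✓; ∠FAV = 75.70° ✓; |AV| = 20.00 ✓; ∠AVS = 118.8° ✓; |VS| = 22.90 ✓; ∠(VS, SM) = 90.00° ✓; |SM| = 10.60 ✓; ∠SMG = 129.8° ✓; |MG| = 17.90 ✗.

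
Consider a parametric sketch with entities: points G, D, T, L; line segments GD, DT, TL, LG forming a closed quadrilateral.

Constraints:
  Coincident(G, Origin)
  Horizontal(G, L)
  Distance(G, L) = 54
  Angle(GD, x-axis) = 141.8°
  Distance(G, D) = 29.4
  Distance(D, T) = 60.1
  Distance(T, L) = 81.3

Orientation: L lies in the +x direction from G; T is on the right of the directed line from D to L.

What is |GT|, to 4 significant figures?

44.44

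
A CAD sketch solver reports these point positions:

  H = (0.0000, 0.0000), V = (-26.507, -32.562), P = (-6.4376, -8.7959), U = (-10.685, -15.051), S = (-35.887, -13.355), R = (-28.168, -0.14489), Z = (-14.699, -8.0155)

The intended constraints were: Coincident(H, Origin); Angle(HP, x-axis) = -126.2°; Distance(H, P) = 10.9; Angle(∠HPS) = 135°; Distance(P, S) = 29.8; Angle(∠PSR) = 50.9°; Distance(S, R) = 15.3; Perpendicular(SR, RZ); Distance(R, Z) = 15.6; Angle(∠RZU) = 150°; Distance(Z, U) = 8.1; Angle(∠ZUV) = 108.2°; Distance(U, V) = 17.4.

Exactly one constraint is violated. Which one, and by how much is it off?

Distance(U, V) = 17.4 — off by 6.20.

H = (0.00, 0.00) ✓; HP at -126.2° ✓; |HP| = 10.90 ✓; ∠HPS = 135.0° ✓; |PS| = 29.80 ✓; ∠PSR = 50.90° ✓; |SR| = 15.30 ✓; ∠(SR, RZ) = 90.00° ✓; |RZ| = 15.60 ✓; ∠RZU = 150.0° ✓; |ZU| = 8.100 ✓; ∠ZUV = 108.2° ✓; |UV| = 23.60 ✗.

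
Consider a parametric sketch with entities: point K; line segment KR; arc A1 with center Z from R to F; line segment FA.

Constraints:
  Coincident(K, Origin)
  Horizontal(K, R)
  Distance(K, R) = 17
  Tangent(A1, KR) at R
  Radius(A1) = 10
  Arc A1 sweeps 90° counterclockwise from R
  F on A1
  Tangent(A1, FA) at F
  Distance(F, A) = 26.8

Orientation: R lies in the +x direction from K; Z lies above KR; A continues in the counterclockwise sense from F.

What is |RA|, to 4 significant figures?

38.13

On A1, R sits at bearing -90° from Z; a 90° counterclockwise sweep puts F at bearing 0°, so F = Z + 10.0·(cos 0°, sin 0°) = (27.00, 10.00). A1 meets FA tangentially, so ZF is at right angles to FA, so FA runs along (−sin 0°, cos 0°); with |FA| = 26.8, A = (27.00, 36.80). Then |RA| = |A − R| = 38.13.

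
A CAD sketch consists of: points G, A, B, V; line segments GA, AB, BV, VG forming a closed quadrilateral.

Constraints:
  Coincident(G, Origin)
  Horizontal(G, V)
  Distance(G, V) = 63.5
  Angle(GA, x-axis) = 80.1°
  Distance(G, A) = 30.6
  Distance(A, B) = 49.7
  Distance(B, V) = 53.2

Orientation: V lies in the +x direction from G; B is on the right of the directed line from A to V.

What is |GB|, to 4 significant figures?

23.31

Checks: |AB| = 49.70 ✓; |BV| = 53.20 ✓.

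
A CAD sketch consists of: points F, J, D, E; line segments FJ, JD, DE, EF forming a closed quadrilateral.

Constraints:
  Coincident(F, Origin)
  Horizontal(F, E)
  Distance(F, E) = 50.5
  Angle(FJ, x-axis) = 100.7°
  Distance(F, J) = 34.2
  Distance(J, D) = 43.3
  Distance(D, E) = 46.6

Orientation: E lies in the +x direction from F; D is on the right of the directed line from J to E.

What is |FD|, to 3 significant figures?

9.49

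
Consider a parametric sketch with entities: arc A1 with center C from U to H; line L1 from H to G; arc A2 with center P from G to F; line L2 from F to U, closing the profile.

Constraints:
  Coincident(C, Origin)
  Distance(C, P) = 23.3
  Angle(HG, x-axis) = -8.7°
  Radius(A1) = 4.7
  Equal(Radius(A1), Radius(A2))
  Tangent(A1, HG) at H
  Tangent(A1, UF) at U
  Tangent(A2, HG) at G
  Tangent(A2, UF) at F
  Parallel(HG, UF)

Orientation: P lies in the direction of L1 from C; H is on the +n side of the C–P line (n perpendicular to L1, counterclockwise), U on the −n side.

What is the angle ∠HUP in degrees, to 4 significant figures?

78.60°

The slot axis is L1's direction at -8.7°, so u = (cos -8.7°, sin -8.7°) = (0.9885, -0.1513) and n = (−sin -8.7°, cos -8.7°) = (0.1513, 0.9885). C is at the origin and P lies 23.3 along u from C, so P = 23.3·u = (23.03, -3.524). Tangency of A1 to both parallel lines with radius 4.7 puts H and U at C ± 4.7·n: H = (0.7109, 4.646), U = (-0.7109, -4.646). Then cos ∠HUP = UH·UP / (|UH||UP|), giving 78.60°.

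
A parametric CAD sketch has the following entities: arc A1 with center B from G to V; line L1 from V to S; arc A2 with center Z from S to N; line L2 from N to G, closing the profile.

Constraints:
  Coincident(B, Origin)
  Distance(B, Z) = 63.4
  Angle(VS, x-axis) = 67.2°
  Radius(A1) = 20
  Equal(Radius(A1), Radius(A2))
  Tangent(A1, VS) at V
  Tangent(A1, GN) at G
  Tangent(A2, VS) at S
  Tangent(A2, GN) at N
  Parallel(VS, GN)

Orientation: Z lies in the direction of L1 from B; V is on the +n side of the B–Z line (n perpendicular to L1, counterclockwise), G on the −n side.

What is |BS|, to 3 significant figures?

66.5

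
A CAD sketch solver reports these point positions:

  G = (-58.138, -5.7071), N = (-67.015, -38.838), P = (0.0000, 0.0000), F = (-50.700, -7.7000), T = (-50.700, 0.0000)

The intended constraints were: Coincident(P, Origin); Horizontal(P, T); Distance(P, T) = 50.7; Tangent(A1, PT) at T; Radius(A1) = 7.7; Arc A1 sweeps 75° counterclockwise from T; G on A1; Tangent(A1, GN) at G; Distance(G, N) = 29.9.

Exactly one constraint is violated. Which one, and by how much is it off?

Distance(G, N) = 29.9 — off by 4.40.

P = (0.00, 0.00) ✓; P.y = 0.00, T.y = 0.00 ✓; |PT| = 50.70 ✓; ∠(FT, TP) = 90.00° ✓; |FT| = 7.700 ✓; bearing(F→G) − bearing(F→T) = 75.00° ✓; |FG| = 7.700 ✓; ∠(FG, GN) = 90.00° ✓; |GN| = 34.30 ✗.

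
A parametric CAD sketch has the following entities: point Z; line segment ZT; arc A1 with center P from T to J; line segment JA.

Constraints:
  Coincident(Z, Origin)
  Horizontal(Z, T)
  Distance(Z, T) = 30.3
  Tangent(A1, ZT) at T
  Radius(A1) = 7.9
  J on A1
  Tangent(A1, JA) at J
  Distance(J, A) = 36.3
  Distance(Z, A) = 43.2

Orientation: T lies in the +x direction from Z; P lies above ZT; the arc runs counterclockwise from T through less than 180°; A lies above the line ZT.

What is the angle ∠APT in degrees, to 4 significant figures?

153.1°

Z is at the origin; Z and T share the same y with |ZT| = 30.3 and T on the +x side, so T = (30.30, 0.000). The tangent condition forces PT to be normal to ZT, so P = T + (0, 7.9) = (30.30, 7.900). Since PJ ⟂ JA (tangency), |PA| = √(7.9² + 36.3²) = 37.15 regardless of where J sits on A1. So A lies on both circle(Z, 43.2) and circle(P, 37.15); the above-ZT intersection is A = (13.50, 41.04). J is the foot of the tangent from A: J = (36.43, 12.89).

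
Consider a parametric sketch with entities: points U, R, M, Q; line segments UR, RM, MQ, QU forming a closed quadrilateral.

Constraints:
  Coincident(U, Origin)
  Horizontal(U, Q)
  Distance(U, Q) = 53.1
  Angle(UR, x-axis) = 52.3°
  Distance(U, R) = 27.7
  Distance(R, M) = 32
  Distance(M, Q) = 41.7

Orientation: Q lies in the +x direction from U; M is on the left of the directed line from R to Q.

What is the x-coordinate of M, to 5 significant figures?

43.017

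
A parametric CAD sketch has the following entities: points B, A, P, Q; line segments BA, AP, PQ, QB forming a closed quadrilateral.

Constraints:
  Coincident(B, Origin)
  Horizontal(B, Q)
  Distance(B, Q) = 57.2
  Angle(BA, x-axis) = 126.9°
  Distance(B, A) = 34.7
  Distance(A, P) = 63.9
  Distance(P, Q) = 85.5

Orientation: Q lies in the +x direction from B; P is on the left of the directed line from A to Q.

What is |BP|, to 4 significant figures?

79.49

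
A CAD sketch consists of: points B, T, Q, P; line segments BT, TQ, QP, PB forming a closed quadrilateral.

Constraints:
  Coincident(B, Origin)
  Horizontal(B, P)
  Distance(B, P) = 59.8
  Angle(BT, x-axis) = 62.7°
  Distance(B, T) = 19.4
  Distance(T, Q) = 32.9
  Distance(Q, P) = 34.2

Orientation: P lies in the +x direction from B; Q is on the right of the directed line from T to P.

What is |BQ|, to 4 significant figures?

28.97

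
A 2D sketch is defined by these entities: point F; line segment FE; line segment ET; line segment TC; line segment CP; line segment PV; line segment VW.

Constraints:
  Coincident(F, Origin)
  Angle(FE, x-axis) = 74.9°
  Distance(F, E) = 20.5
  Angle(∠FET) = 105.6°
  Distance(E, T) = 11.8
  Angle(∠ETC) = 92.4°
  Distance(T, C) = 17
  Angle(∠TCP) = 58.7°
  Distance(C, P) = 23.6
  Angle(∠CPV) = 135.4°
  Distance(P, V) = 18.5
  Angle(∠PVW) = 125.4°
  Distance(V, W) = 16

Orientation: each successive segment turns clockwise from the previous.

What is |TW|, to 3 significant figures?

29.1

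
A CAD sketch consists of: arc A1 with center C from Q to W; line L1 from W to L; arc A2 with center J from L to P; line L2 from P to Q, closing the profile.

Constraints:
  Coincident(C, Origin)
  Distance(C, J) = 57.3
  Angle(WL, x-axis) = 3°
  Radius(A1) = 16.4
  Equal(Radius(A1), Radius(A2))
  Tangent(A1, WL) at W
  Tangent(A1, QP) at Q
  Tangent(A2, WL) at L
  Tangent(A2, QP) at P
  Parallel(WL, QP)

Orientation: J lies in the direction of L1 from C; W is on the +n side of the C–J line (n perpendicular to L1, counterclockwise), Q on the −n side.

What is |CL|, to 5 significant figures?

59.601

The slot axis is L1's direction at 3.0°, so u = (cos 3.0°, sin 3.0°) = (0.99863, 0.052336) and n = (−sin 3.0°, cos 3.0°) = (-0.052336, 0.99863). C is at the origin and J lies 57.3 along u from C, so J = 57.3·u = (57.221, 2.9989). Tangency of A1 to both parallel lines with radius 16.4 puts W and Q at C ± 16.4·n: W = (-0.85831, 16.378), Q = (0.85831, -16.378). Equal radii place L and P the same way about J: L = J + 16.4·n = (56.363, 19.376), P = J − 16.4·n = (58.080, -13.379). Then |CL| = |L − C| = 59.601.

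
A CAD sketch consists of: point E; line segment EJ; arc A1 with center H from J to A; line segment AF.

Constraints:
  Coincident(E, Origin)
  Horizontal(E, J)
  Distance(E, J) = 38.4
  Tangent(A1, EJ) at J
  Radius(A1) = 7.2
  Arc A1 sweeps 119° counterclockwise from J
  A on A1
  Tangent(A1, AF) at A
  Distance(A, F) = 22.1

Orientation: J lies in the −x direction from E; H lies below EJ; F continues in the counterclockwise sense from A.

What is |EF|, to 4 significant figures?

45.34

E is at the origin; EJ is horizontal with |EJ| = 38.4 and J on the −x side, so J = (-38.40, 0.000). A1 meets EJ tangentially, so HJ is at right angles to EJ, so H = J + (0, -7.2) = (-38.40, -7.200). On A1, J sits at bearing 90° from H; a 119° counterclockwise sweep puts A at bearing 209°, so A = H + 7.2·(cos 209°, sin 209°) = (-44.70, -10.69). The tangent condition forces HA to be normal to AF, so AF runs along (−sin 209°, cos 209°); with |AF| = 22.1, F = (-33.98, -30.02). Then |EF| = |F − E| = 45.34.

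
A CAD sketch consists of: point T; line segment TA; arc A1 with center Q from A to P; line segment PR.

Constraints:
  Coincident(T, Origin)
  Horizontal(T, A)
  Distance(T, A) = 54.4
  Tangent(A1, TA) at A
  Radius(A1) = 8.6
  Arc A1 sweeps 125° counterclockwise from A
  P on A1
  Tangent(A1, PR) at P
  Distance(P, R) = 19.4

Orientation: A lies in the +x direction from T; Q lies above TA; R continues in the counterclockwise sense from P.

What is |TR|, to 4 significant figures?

58.29

T is at the origin; TA is horizontal with |TA| = 54.4 and A on the +x side, so A = (54.40, 0.000). Tangency of A1 to TA means the radius QA is perpendicular to TA, so Q = A + (0, 8.6) = (54.40, 8.600). On A1, A sits at bearing -90° from Q; a 125° counterclockwise sweep puts P at bearing 35°, so P = Q + 8.6·(cos 35°, sin 35°) = (61.44, 13.53). The tangent condition forces QP to be normal to PR, so PR runs along (−sin 35°, cos 35°); with |PR| = 19.4, R = (50.32, 29.42). Then |TR| = |R − T| = 58.29.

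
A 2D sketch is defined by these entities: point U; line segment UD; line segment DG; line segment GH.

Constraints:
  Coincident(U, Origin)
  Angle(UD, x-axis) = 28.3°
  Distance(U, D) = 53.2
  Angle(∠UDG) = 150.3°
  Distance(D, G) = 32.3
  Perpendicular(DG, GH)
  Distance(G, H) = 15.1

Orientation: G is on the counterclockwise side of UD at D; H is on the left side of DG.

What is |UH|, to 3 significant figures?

79.3

∠UDG = 150.3°, so DG runs at 28.3° + (180° − 150.3°) = 58.0° from the x-axis; with |DG| = 32.3, G = D + 32.3·(cos 58.0°, sin 58.0°) = (64.0, 52.6). The perpendicularity gives GH at right angles to DG; with |GH| = 15.1 on the left of DG, H = G + 15.1·(-0.848, 0.530) = (51.2, 60.6). Then |UH| = |H − U| = 79.3.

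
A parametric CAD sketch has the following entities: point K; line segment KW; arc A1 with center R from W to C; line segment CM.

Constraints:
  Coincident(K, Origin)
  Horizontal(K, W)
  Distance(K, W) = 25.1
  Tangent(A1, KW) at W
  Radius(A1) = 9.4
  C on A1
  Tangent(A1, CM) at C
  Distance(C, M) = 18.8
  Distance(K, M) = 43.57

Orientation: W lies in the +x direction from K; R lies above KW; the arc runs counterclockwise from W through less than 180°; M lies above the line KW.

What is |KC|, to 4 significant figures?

35.98

Checks: K = (0.00, 0.00) ✓; |RC| = 9.400 ✓; ∠(RC, CM) = 90.00° ✓; |CM| = 18.80 ✓; |KM| = 43.57 ✓.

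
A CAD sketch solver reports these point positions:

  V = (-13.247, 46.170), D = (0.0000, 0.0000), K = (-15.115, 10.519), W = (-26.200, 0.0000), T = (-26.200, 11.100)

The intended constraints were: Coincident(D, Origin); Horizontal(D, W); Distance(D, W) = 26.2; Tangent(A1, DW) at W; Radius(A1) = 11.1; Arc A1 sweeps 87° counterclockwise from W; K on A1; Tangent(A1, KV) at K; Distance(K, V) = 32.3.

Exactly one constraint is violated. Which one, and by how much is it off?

Distance(K, V) = 32.3 — off by 3.40.

D = (0.00, 0.00) ✓; D.y = 0.00, W.y = 0.00 ✓; |DW| = 26.20 ✓; ∠(TW, WD) = 90.00° ✓; |TW| = 11.10 ✓; bearing(T→K) − bearing(T→W) = 87.00° ✓; |TK| = 11.10 ✓; ∠(TK, KV) = 90.00° ✓; |KV| = 35.70 ✗.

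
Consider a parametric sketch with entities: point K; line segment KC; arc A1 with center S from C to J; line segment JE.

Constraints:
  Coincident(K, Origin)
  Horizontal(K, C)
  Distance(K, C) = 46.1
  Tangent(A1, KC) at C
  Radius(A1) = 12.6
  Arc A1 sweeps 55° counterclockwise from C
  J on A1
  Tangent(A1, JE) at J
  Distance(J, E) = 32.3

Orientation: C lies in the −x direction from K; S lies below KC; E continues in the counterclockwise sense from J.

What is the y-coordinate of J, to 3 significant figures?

-5.37

K is at the origin; KC is horizontal with |KC| = 46.1 and C on the −x side, so C = (-46.1, 0.00). Since A1 is tangent to KC there, SC ⟂ KC, so S = C + (0, -12.6) = (-46.1, -12.6). On A1, C sits at bearing 90° from S; a 55° counterclockwise sweep puts J at bearing 145°, so J = S + 12.6·(cos 145°, sin 145°) = (-56.4, -5.37). So J.y = -5.37.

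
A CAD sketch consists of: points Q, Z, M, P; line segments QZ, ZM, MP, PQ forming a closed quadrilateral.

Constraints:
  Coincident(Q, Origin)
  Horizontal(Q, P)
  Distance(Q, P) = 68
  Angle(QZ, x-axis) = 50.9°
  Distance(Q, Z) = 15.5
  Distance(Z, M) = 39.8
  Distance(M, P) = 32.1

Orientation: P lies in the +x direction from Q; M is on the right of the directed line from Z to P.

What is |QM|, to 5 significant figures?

41.996

Checks: |ZM| = 39.80 ✓; |MP| = 32.10 ✓.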